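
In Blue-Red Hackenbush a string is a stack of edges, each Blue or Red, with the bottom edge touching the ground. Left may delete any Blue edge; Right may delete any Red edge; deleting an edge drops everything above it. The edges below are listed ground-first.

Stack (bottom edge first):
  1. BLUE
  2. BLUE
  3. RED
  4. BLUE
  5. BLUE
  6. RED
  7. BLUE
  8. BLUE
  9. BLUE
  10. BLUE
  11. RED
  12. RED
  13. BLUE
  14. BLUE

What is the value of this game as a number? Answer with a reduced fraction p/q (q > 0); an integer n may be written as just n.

value(B) = { 0 | ∅ } ⇒ 1
value(BB) = { 0; 1 | ∅ } ⇒ 2
value(BBR) = { 0; 1 | 2 } ⇒ 3/2
value(BBRB) = { 0; 1; 3/2 | 2 } ⇒ 7/4
value(BBRBB) = { 0; 1; 3/2; 7/4 | 2 } ⇒ 15/8
value(BBRBBR) = { 0; 1; 3/2; 7/4 | 15/8; 2 } ⇒ 29/16
value(BBRBBRB) = { 0; 1; 3/2; 7/4; 29/16 | 15/8; 2 } ⇒ 59/32
value(BBRBBRBB) = { 0; 1; 3/2; 7/4; 29/16; 59/32 | 15/8; 2 } ⇒ 119/64
value(BBRBBRBBB) = { 0; 1; 3/2; 7/4; 29/16; 59/32; 119/64 | 15/8; 2 } ⇒ 239/128
value(BBRBBRBBBB) = { 0; 1; 3/2; 7/4; 29/16; 59/32; 119/64; 239/128 | 15/8; 2 } ⇒ 479/256
value(BBRBBRBBBBR) = { 0; 1; 3/2; 7/4; 29/16; 59/32; 119/64; 239/128 | 479/256; 15/8; 2 } ⇒ 957/512
value(BBRBBRBBBBRR) = { 0; 1; 3/2; 7/4; 29/16; 59/32; 119/64; 239/128 | 957/512; 479/256; 15/8; 2 } ⇒ 1913/1024
value(BBRBBRBBBBRRB) = { 0; 1; 3/2; 7/4; 29/16; 59/32; 119/64; 239/128; 1913/1024 | 957/512; 479/256; 15/8; 2 } ⇒ 3827/2048
value(BBRBBRBBBBRRBB) = { 0; 1; 3/2; 7/4; 29/16; 59/32; 119/64; 239/128; 1913/1024; 3827/2048 | 957/512; 479/256; 15/8; 2 } ⇒ 7655/4096

7655/4096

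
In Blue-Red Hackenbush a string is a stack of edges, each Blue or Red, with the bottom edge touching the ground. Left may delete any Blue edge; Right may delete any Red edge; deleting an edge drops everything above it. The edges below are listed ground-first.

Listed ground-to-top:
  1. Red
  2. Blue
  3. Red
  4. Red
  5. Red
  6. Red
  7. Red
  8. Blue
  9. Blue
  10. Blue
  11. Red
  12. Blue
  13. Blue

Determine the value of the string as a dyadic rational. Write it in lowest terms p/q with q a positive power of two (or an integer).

-3977/4096

val(R) = { (no moves) | 0 } so -1
val(RB) = { -1 | 0 } so -1/2
val(RBR) = { -1 | -1/2,0 } so -3/4
val(RBRR) = { -1 | -3/4,-1/2,0 } so -7/8
val(RBRRR) = { -1 | -7/8,-3/4,-1/2,0 } so -15/16
val(RBRRRR) = { -1 | -15/16,-7/8,-3/4,-1/2,0 } so -31/32
val(RBRRRRR) = { -1 | -31/32,-15/16,-7/8,-3/4,-1/2,0 } so -63/64
val(RBRRRRRB) = { -1,-63/64 | -31/32,-15/16,-7/8,-3/4,-1/2,0 } so -125/128
val(RBRRRRRBB) = { -1,-63/64,-125/128 | -31/32,-15/16,-7/8,-3/4,-1/2,0 } so -249/256
val(RBRRRRRBBB) = { -1,-63/64,-125/128,-249/256 | -31/32,-15/16,-7/8,-3/4,-1/2,0 } so -497/512
val(RBRRRRRBBBR) = { -1,-63/64,-125/128,-249/256 | -497/512,-31/32,-15/16,-7/8,-3/4,-1/2,0 } so -995/1024
val(RBRRRRRBBBRB) = { -1,-63/64,-125/128,-249/256,-995/1024 | -497/512,-31/32,-15/16,-7/8,-3/4,-1/2,0 } so -1989/2048
val(RBRRRRRBBBRBB) = { -1,-63/64,-125/128,-249/256,-995/1024,-1989/2048 | -497/512,-31/32,-15/16,-7/8,-3/4,-1/2,0 } so -3977/4096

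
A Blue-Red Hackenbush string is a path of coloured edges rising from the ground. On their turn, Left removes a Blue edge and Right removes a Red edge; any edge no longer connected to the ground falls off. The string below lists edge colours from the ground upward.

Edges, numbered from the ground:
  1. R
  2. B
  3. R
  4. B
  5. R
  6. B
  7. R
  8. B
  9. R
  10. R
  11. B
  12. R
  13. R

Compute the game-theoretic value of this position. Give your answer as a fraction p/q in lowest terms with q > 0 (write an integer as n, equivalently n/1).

-2743/4096

1 of 13 · R · max L −∞ · min R 0 — -1
2 of 13 · RB · max L -1 · min R 0 — -1/2
3 of 13 · RBR · max L -1 · min R -1/2 — -3/4
4 of 13 · RBRB · max L -3/4 · min R -1/2 — -5/8
5 of 13 · RBRBR · max L -3/4 · min R -5/8 — -11/16
6 of 13 · RBRBRB · max L -11/16 · min R -5/8 — -21/32
7 of 13 · RBRBRBR · max L -11/16 · min R -21/32 — -43/64
8 of 13 · RBRBRBRB · max L -43/64 · min R -21/32 — -85/128
9 of 13 · RBRBRBRBR · max L -43/64 · min R -85/128 — -171/256
10 of 13 · RBRBRBRBRR · max L -43/64 · min R -171/256 — -343/512
11 of 13 · RBRBRBRBRRB · max L -343/512 · min R -171/256 — -685/1024
12 of 13 · RBRBRBRBRRBR · max L -343/512 · min R -685/1024 — -1371/2048
13 of 13 · RBRBRBRBRRBRR · max L -343/512 · min R -1371/2048 — -2743/4096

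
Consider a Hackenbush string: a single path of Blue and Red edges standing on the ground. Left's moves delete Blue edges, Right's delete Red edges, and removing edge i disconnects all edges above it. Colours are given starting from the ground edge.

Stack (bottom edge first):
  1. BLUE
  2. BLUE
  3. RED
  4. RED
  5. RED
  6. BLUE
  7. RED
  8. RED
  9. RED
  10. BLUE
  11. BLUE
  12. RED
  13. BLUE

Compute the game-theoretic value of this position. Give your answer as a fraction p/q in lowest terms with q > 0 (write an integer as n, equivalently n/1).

1 of 13 · B · max L 0 · min R +∞ = 1
2 of 13 · BB · max L 1 · min R +∞ = 2
3 of 13 · BBR · max L 1 · min R 2 = 3/2
4 of 13 · BBRR · max L 1 · min R 3/2 = 5/4
5 of 13 · BBRRR · max L 1 · min R 5/4 = 9/8
6 of 13 · BBRRRB · max L 9/8 · min R 5/4 = 19/16
7 of 13 · BBRRRBR · max L 9/8 · min R 19/16 = 37/32
8 of 13 · BBRRRBRR · max L 9/8 · min R 37/32 = 73/64
9 of 13 · BBRRRBRRR · max L 9/8 · min R 73/64 = 145/128
10 of 13 · BBRRRBRRRB · max L 145/128 · min R 73/64 = 291/256
11 of 13 · BBRRRBRRRBB · max L 291/256 · min R 73/64 = 583/512
12 of 13 · BBRRRBRRRBBR · max L 291/256 · min R 583/512 = 1165/1024
13 of 13 · BBRRRBRRRBBRB · max L 1165/1024 · min R 583/512 = 2331/2048

2331/2048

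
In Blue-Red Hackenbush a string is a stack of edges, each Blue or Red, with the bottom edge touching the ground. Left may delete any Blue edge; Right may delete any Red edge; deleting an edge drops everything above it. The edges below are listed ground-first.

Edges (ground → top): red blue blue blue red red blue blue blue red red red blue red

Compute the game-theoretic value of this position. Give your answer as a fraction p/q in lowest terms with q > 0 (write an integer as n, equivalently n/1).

Build G(s[:k]) for k = 1..14, string s = red blue blue blue red red blue blue blue red red red blue red.
r: Left { none }, Right { 0 } -> simplest -1
rb: Left { -1 }, Right { 0 } -> simplest -1/2
rbb: Left { -1, -1/2 }, Right { 0 } -> simplest -1/4
rbbb: Left { -1, -1/2, -1/4 }, Right { 0 } -> simplest -1/8
rbbbr: Left { -1, -1/2, -1/4 }, Right { -1/8, 0 } -> simplest -3/16
rbbbrr: Left { -1, -1/2, -1/4 }, Right { -3/16, -1/8, 0 } -> simplest -7/32
rbbbrrb: Left { -1, -1/2, -1/4, -7/32 }, Right { -3/16, -1/8, 0 } -> simplest -13/64
rbbbrrbb: Left { -1, -1/2, -1/4, -7/32, -13/64 }, Right { -3/16, -1/8, 0 } -> simplest -25/128
rbbbrrbbb: Left { -1, -1/2, -1/4, -7/32, -13/64, -25/128 }, Right { -3/16, -1/8, 0 } -> simplest -49/256
rbbbrrbbbr: Left { -1, -1/2, -1/4, -7/32, -13/64, -25/128 }, Right { -49/256, -3/16, -1/8, 0 } -> simplest -99/512
rbbbrrbbbrr: Left { -1, -1/2, -1/4, -7/32, -13/64, -25/128 }, Right { -99/512, -49/256, -3/16, -1/8, 0 } -> simplest -199/1024
rbbbrrbbbrrr: Left { -1, -1/2, -1/4, -7/32, -13/64, -25/128 }, Right { -199/1024, -99/512, -49/256, -3/16, -1/8, 0 } -> simplest -399/2048
rbbbrrbbbrrrb: Left { -1, -1/2, -1/4, -7/32, -13/64, -25/128, -399/2048 }, Right { -199/1024, -99/512, -49/256, -3/16, -1/8, 0 } -> simplest -797/4096
rbbbrrbbbrrrbr: Left { -1, -1/2, -1/4, -7/32, -13/64, -25/128, -399/2048 }, Right { -797/4096, -199/1024, -99/512, -49/256, -3/16, -1/8, 0 } -> simplest -1595/8192

-1595/8192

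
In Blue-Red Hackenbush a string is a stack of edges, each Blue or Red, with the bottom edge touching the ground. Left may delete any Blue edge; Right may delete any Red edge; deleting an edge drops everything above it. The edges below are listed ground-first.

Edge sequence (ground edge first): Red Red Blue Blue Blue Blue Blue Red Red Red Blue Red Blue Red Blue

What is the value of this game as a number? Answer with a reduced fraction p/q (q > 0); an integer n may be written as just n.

Recurse on prefixes of the 15-edge string Red Red Blue Blue Blue Blue Blue Red Red Red Blue Red Blue Red Blue:
v(R) = { none | 0 } → -1
v(RR) = { none | -1, 0 } → -2
v(RRB) = { -2 | -1, 0 } → -3/2
v(RRBB) = { -2, -3/2 | -1, 0 } → -5/4
v(RRBBB) = { -2, -3/2, -5/4 | -1, 0 } → -9/8
v(RRBBBB) = { -2, -3/2, -5/4, -9/8 | -1, 0 } → -17/16
v(RRBBBBB) = { -2, -3/2, -5/4, -9/8, -17/16 | -1, 0 } → -33/32
v(RRBBBBBR) = { -2, -3/2, -5/4, -9/8, -17/16 | -33/32, -1, 0 } → -67/64
v(RRBBBBBRR) = { -2, -3/2, -5/4, -9/8, -17/16 | -67/64, -33/32, -1, 0 } → -135/128
v(RRBBBBBRRR) = { -2, -3/2, -5/4, -9/8, -17/16 | -135/128, -67/64, -33/32, -1, 0 } → -271/256
v(RRBBBBBRRRB) = { -2, -3/2, -5/4, -9/8, -17/16, -271/256 | -135/128, -67/64, -33/32, -1, 0 } → -541/512
v(RRBBBBBRRRBR) = { -2, -3/2, -5/4, -9/8, -17/16, -271/256 | -541/512, -135/128, -67/64, -33/32, -1, 0 } → -1083/1024
v(RRBBBBBRRRBRB) = { -2, -3/2, -5/4, -9/8, -17/16, -271/256, -1083/1024 | -541/512, -135/128, -67/64, -33/32, -1, 0 } → -2165/2048
v(RRBBBBBRRRBRBR) = { -2, -3/2, -5/4, -9/8, -17/16, -271/256, -1083/1024 | -2165/2048, -541/512, -135/128, -67/64, -33/32, -1, 0 } → -4331/4096
v(RRBBBBBRRRBRBRB) = { -2, -3/2, -5/4, -9/8, -17/16, -271/256, -1083/1024, -4331/4096 | -2165/2048, -541/512, -135/128, -67/64, -33/32, -1, 0 } → -8661/8192

-8661/8192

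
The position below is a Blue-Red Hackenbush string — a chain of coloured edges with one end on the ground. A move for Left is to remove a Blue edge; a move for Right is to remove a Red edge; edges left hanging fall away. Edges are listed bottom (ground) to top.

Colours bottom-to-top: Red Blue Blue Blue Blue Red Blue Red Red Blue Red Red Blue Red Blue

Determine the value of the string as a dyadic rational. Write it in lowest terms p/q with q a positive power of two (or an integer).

-1461/16384

step 1: add Red to get R; options L={ — } R={ 0 } -> -1
step 2: add Blue to get RB; options L={ -1 } R={ 0 } -> -1/2
step 3: add Blue to get RBB; options L={ -1; -1/2 } R={ 0 } -> -1/4
step 4: add Blue to get RBBB; options L={ -1; -1/2; -1/4 } R={ 0 } -> -1/8
step 5: add Blue to get RBBBB; options L={ -1; -1/2; -1/4; -1/8 } R={ 0 } -> -1/16
step 6: add Red to get RBBBBR; options L={ -1; -1/2; -1/4; -1/8 } R={ -1/16; 0 } -> -3/32
step 7: add Blue to get RBBBBRB; options L={ -1; -1/2; -1/4; -1/8; -3/32 } R={ -1/16; 0 } -> -5/64
step 8: add Red to get RBBBBRBR; options L={ -1; -1/2; -1/4; -1/8; -3/32 } R={ -5/64; -1/16; 0 } -> -11/128
step 9: add Red to get RBBBBRBRR; options L={ -1; -1/2; -1/4; -1/8; -3/32 } R={ -11/128; -5/64; -1/16; 0 } -> -23/256
step 10: add Blue to get RBBBBRBRRB; options L={ -1; -1/2; -1/4; -1/8; -3/32; -23/256 } R={ -11/128; -5/64; -1/16; 0 } -> -45/512
step 11: add Red to get RBBBBRBRRBR; options L={ -1; -1/2; -1/4; -1/8; -3/32; -23/256 } R={ -45/512; -11/128; -5/64; -1/16; 0 } -> -91/1024
step 12: add Red to get RBBBBRBRRBRR; options L={ -1; -1/2; -1/4; -1/8; -3/32; -23/256 } R={ -91/1024; -45/512; -11/128; -5/64; -1/16; 0 } -> -183/2048
step 13: add Blue to get RBBBBRBRRBRRB; options L={ -1; -1/2; -1/4; -1/8; -3/32; -23/256; -183/2048 } R={ -91/1024; -45/512; -11/128; -5/64; -1/16; 0 } -> -365/4096
step 14: add Red to get RBBBBRBRRBRRBR; options L={ -1; -1/2; -1/4; -1/8; -3/32; -23/256; -183/2048 } R={ -365/4096; -91/1024; -45/512; -11/128; -5/64; -1/16; 0 } -> -731/8192
step 15: add Blue to get RBBBBRBRRBRRBRB; options L={ -1; -1/2; -1/4; -1/8; -3/32; -23/256; -183/2048; -731/8192 } R={ -365/4096; -91/1024; -45/512; -11/128; -5/64; -1/16; 0 } -> -1461/16384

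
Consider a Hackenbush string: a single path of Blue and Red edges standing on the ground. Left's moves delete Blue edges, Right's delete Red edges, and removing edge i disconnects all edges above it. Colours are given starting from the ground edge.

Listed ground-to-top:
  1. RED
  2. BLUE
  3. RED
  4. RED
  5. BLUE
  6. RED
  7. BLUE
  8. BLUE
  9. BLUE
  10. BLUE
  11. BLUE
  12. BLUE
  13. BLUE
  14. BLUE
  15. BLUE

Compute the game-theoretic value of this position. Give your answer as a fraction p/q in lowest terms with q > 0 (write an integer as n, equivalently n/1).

-13313/16384

Build val(s[:k]) for k = 1..15, string s = RED BLUE RED RED BLUE RED BLUE BLUE BLUE BLUE BLUE BLUE BLUE BLUE BLUE.
val(R) = { (no moves) | 0 } = -1
val(RB) = { -1 | 0 } = -1/2
val(RBR) = { -1 | -1/2; 0 } = -3/4
val(RBRR) = { -1 | -3/4; -1/2; 0 } = -7/8
val(RBRRB) = { -1; -7/8 | -3/4; -1/2; 0 } = -13/16
val(RBRRBR) = { -1; -7/8 | -13/16; -3/4; -1/2; 0 } = -27/32
val(RBRRBRB) = { -1; -7/8; -27/32 | -13/16; -3/4; -1/2; 0 } = -53/64
val(RBRRBRBB) = { -1; -7/8; -27/32; -53/64 | -13/16; -3/4; -1/2; 0 } = -105/128
val(RBRRBRBBB) = { -1; -7/8; -27/32; -53/64; -105/128 | -13/16; -3/4; -1/2; 0 } = -209/256
val(RBRRBRBBBB) = { -1; -7/8; -27/32; -53/64; -105/128; -209/256 | -13/16; -3/4; -1/2; 0 } = -417/512
val(RBRRBRBBBBB) = { -1; -7/8; -27/32; -53/64; -105/128; -209/256; -417/512 | -13/16; -3/4; -1/2; 0 } = -833/1024
val(RBRRBRBBBBBB) = { -1; -7/8; -27/32; -53/64; -105/128; -209/256; -417/512; -833/1024 | -13/16; -3/4; -1/2; 0 } = -1665/2048
val(RBRRBRBBBBBBB) = { -1; -7/8; -27/32; -53/64; -105/128; -209/256; -417/512; -833/1024; -1665/2048 | -13/16; -3/4; -1/2; 0 } = -3329/4096
val(RBRRBRBBBBBBBB) = { -1; -7/8; -27/32; -53/64; -105/128; -209/256; -417/512; -833/1024; -1665/2048; -3329/4096 | -13/16; -3/4; -1/2; 0 } = -6657/8192
val(RBRRBRBBBBBBBBB) = { -1; -7/8; -27/32; -53/64; -105/128; -209/256; -417/512; -833/1024; -1665/2048; -3329/4096; -6657/8192 | -13/16; -3/4; -1/2; 0 } = -13313/16384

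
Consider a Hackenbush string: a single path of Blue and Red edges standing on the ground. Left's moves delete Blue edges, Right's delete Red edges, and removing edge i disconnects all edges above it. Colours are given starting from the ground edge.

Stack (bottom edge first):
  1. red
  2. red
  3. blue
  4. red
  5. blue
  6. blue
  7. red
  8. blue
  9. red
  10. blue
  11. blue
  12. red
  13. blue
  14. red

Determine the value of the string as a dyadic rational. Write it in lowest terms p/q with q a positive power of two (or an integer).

-6475/4096

edge 1 of 14 (red): { — | 0 } gives -1
edge 2 of 14 (red): { — | -1; 0 } gives -2
edge 3 of 14 (blue): { -2 | -1; 0 } gives -3/2
edge 4 of 14 (red): { -2 | -3/2; -1; 0 } gives -7/4
edge 5 of 14 (blue): { -2; -7/4 | -3/2; -1; 0 } gives -13/8
edge 6 of 14 (blue): { -2; -7/4; -13/8 | -3/2; -1; 0 } gives -25/16
edge 7 of 14 (red): { -2; -7/4; -13/8 | -25/16; -3/2; -1; 0 } gives -51/32
edge 8 of 14 (blue): { -2; -7/4; -13/8; -51/32 | -25/16; -3/2; -1; 0 } gives -101/64
edge 9 of 14 (red): { -2; -7/4; -13/8; -51/32 | -101/64; -25/16; -3/2; -1; 0 } gives -203/128
edge 10 of 14 (blue): { -2; -7/4; -13/8; -51/32; -203/128 | -101/64; -25/16; -3/2; -1; 0 } gives -405/256
edge 11 of 14 (blue): { -2; -7/4; -13/8; -51/32; -203/128; -405/256 | -101/64; -25/16; -3/2; -1; 0 } gives -809/512
edge 12 of 14 (red): { -2; -7/4; -13/8; -51/32; -203/128; -405/256 | -809/512; -101/64; -25/16; -3/2; -1; 0 } gives -1619/1024
edge 13 of 14 (blue): { -2; -7/4; -13/8; -51/32; -203/128; -405/256; -1619/1024 | -809/512; -101/64; -25/16; -3/2; -1; 0 } gives -3237/2048
edge 14 of 14 (red): { -2; -7/4; -13/8; -51/32; -203/128; -405/256; -1619/1024 | -3237/2048; -809/512; -101/64; -25/16; -3/2; -1; 0 } gives -6475/4096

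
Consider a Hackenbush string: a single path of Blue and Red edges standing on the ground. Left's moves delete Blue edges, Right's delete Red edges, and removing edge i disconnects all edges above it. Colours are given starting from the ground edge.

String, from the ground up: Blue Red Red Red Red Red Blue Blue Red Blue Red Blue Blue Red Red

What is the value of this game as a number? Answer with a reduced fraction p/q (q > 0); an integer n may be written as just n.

edge 1 of 15 (Blue): { 0 | none } ⇒ 1
edge 2 of 15 (Red): { 0 | 1 } ⇒ 1/2
edge 3 of 15 (Red): { 0 | 1/2; 1 } ⇒ 1/4
edge 4 of 15 (Red): { 0 | 1/4; 1/2; 1 } ⇒ 1/8
edge 5 of 15 (Red): { 0 | 1/8; 1/4; 1/2; 1 } ⇒ 1/16
edge 6 of 15 (Red): { 0 | 1/16; 1/8; 1/4; 1/2; 1 } ⇒ 1/32
edge 7 of 15 (Blue): { 0; 1/32 | 1/16; 1/8; 1/4; 1/2; 1 } ⇒ 3/64
edge 8 of 15 (Blue): { 0; 1/32; 3/64 | 1/16; 1/8; 1/4; 1/2; 1 } ⇒ 7/128
edge 9 of 15 (Red): { 0; 1/32; 3/64 | 7/128; 1/16; 1/8; 1/4; 1/2; 1 } ⇒ 13/256
edge 10 of 15 (Blue): { 0; 1/32; 3/64; 13/256 | 7/128; 1/16; 1/8; 1/4; 1/2; 1 } ⇒ 27/512
edge 11 of 15 (Red): { 0; 1/32; 3/64; 13/256 | 27/512; 7/128; 1/16; 1/8; 1/4; 1/2; 1 } ⇒ 53/1024
edge 12 of 15 (Blue): { 0; 1/32; 3/64; 13/256; 53/1024 | 27/512; 7/128; 1/16; 1/8; 1/4; 1/2; 1 } ⇒ 107/2048
edge 13 of 15 (Blue): { 0; 1/32; 3/64; 13/256; 53/1024; 107/2048 | 27/512; 7/128; 1/16; 1/8; 1/4; 1/2; 1 } ⇒ 215/4096
edge 14 of 15 (Red): { 0; 1/32; 3/64; 13/256; 53/1024; 107/2048 | 215/4096; 27/512; 7/128; 1/16; 1/8; 1/4; 1/2; 1 } ⇒ 429/8192
edge 15 of 15 (Red): { 0; 1/32; 3/64; 13/256; 53/1024; 107/2048 | 429/8192; 215/4096; 27/512; 7/128; 1/16; 1/8; 1/4; 1/2; 1 } ⇒ 857/16384

857/16384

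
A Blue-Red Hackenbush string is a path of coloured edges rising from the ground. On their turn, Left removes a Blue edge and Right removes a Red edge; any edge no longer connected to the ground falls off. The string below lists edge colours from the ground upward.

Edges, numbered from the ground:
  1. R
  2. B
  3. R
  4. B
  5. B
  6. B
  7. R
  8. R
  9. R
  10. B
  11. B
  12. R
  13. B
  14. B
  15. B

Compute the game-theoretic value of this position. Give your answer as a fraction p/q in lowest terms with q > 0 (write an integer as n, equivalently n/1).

1 of 15 · R · max L −∞ · min R 0 ⇒ -1
2 of 15 · RB · max L -1 · min R 0 ⇒ -1/2
3 of 15 · RBR · max L -1 · min R -1/2 ⇒ -3/4
4 of 15 · RBRB · max L -3/4 · min R -1/2 ⇒ -5/8
5 of 15 · RBRBB · max L -5/8 · min R -1/2 ⇒ -9/16
6 of 15 · RBRBBB · max L -9/16 · min R -1/2 ⇒ -17/32
7 of 15 · RBRBBBR · max L -9/16 · min R -17/32 ⇒ -35/64
8 of 15 · RBRBBBRR · max L -9/16 · min R -35/64 ⇒ -71/128
9 of 15 · RBRBBBRRR · max L -9/16 · min R -71/128 ⇒ -143/256
10 of 15 · RBRBBBRRRB · max L -143/256 · min R -71/128 ⇒ -285/512
11 of 15 · RBRBBBRRRBB · max L -285/512 · min R -71/128 ⇒ -569/1024
12 of 15 · RBRBBBRRRBBR · max L -285/512 · min R -569/1024 ⇒ -1139/2048
13 of 15 · RBRBBBRRRBBRB · max L -1139/2048 · min R -569/1024 ⇒ -2277/4096
14 of 15 · RBRBBBRRRBBRBB · max L -2277/4096 · min R -569/1024 ⇒ -4553/8192
15 of 15 · RBRBBBRRRBBRBBB · max L -4553/8192 · min R -569/1024 ⇒ -9105/16384

-9105/16384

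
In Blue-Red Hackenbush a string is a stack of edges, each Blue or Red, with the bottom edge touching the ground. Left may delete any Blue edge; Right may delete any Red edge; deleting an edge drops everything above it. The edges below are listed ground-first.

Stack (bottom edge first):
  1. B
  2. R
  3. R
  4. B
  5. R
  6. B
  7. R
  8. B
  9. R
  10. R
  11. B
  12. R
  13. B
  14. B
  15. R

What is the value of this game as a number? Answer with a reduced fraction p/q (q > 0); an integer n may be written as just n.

5421/16384

v_1 [B]  L=[0]  R=[∅]  so 1
v_2 [BR]  L=[0]  R=[1]  so 1/2
v_3 [BRR]  L=[0]  R=[1/2,1]  so 1/4
v_4 [BRRB]  L=[0,1/4]  R=[1/2,1]  so 3/8
v_5 [BRRBR]  L=[0,1/4]  R=[3/8,1/2,1]  so 5/16
v_6 [BRRBRB]  L=[0,1/4,5/16]  R=[3/8,1/2,1]  so 11/32
v_7 [BRRBRBR]  L=[0,1/4,5/16]  R=[11/32,3/8,1/2,1]  so 21/64
v_8 [BRRBRBRB]  L=[0,1/4,5/16,21/64]  R=[11/32,3/8,1/2,1]  so 43/128
v_9 [BRRBRBRBR]  L=[0,1/4,5/16,21/64]  R=[43/128,11/32,3/8,1/2,1]  so 85/256
v_10 [BRRBRBRBRR]  L=[0,1/4,5/16,21/64]  R=[85/256,43/128,11/32,3/8,1/2,1]  so 169/512
v_11 [BRRBRBRBRRB]  L=[0,1/4,5/16,21/64,169/512]  R=[85/256,43/128,11/32,3/8,1/2,1]  so 339/1024
v_12 [BRRBRBRBRRBR]  L=[0,1/4,5/16,21/64,169/512]  R=[339/1024,85/256,43/128,11/32,3/8,1/2,1]  so 677/2048
v_13 [BRRBRBRBRRBRB]  L=[0,1/4,5/16,21/64,169/512,677/2048]  R=[339/1024,85/256,43/128,11/32,3/8,1/2,1]  so 1355/4096
v_14 [BRRBRBRBRRBRBB]  L=[0,1/4,5/16,21/64,169/512,677/2048,1355/4096]  R=[339/1024,85/256,43/128,11/32,3/8,1/2,1]  so 2711/8192
v_15 [BRRBRBRBRRBRBBR]  L=[0,1/4,5/16,21/64,169/512,677/2048,1355/4096]  R=[2711/8192,339/1024,85/256,43/128,11/32,3/8,1/2,1]  so 5421/16384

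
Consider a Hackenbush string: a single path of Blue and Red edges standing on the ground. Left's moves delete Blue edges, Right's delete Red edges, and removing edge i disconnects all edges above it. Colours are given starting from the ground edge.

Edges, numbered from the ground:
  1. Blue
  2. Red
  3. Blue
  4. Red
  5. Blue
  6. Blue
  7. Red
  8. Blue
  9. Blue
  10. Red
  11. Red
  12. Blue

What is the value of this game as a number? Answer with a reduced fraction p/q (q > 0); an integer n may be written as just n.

Build v(s[:k]) for k = 1..12, string s = Blue Red Blue Red Blue Blue Red Blue Blue Red Red Blue.
step 1: add Blue to get B; options L={ 0 } R={  } so 1
step 2: add Red to get BR; options L={ 0 } R={ 1 } so 1/2
step 3: add Blue to get BRB; options L={ 0, 1/2 } R={ 1 } so 3/4
step 4: add Red to get BRBR; options L={ 0, 1/2 } R={ 3/4, 1 } so 5/8
step 5: add Blue to get BRBRB; options L={ 0, 1/2, 5/8 } R={ 3/4, 1 } so 11/16
step 6: add Blue to get BRBRBB; options L={ 0, 1/2, 5/8, 11/16 } R={ 3/4, 1 } so 23/32
step 7: add Red to get BRBRBBR; options L={ 0, 1/2, 5/8, 11/16 } R={ 23/32, 3/4, 1 } so 45/64
step 8: add Blue to get BRBRBBRB; options L={ 0, 1/2, 5/8, 11/16, 45/64 } R={ 23/32, 3/4, 1 } so 91/128
step 9: add Blue to get BRBRBBRBB; options L={ 0, 1/2, 5/8, 11/16, 45/64, 91/128 } R={ 23/32, 3/4, 1 } so 183/256
step 10: add Red to get BRBRBBRBBR; options L={ 0, 1/2, 5/8, 11/16, 45/64, 91/128 } R={ 183/256, 23/32, 3/4, 1 } so 365/512
step 11: add Red to get BRBRBBRBBRR; options L={ 0, 1/2, 5/8, 11/16, 45/64, 91/128 } R={ 365/512, 183/256, 23/32, 3/4, 1 } so 729/1024
step 12: add Blue to get BRBRBBRBBRRB; options L={ 0, 1/2, 5/8, 11/16, 45/64, 91/128, 729/1024 } R={ 365/512, 183/256, 23/32, 3/4, 1 } so 1459/2048

1459/2048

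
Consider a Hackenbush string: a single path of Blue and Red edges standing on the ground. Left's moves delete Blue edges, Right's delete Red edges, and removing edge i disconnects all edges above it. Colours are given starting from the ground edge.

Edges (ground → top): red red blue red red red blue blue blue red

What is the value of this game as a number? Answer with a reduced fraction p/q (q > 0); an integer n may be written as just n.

1 of 10 · r · max L −∞ · min R 0 gives -1
2 of 10 · rr · max L −∞ · min R -1 gives -2
3 of 10 · rrb · max L -2 · min R -1 gives -3/2
4 of 10 · rrbr · max L -2 · min R -3/2 gives -7/4
5 of 10 · rrbrr · max L -2 · min R -7/4 gives -15/8
6 of 10 · rrbrrr · max L -2 · min R -15/8 gives -31/16
7 of 10 · rrbrrrb · max L -31/16 · min R -15/8 gives -61/32
8 of 10 · rrbrrrbb · max L -61/32 · min R -15/8 gives -121/64
9 of 10 · rrbrrrbbb · max L -121/64 · min R -15/8 gives -241/128
10 of 10 · rrbrrrbbbr · max L -121/64 · min R -241/128 gives -483/256

-483/256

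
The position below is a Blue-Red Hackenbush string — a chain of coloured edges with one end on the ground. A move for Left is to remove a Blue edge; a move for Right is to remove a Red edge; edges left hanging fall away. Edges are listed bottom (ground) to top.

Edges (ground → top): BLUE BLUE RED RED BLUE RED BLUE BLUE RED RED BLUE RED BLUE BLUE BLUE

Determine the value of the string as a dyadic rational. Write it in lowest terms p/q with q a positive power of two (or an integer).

11055/8192

Prefix values for BLUE BLUE RED RED BLUE RED BLUE BLUE RED RED BLUE RED BLUE BLUE BLUE via {L|R} + simplicity:
val_1 [B]  L=[0]  R=[]  => 1
val_2 [BB]  L=[0, 1]  R=[]  => 2
val_3 [BBR]  L=[0, 1]  R=[2]  => 3/2
val_4 [BBRR]  L=[0, 1]  R=[3/2, 2]  => 5/4
val_5 [BBRRB]  L=[0, 1, 5/4]  R=[3/2, 2]  => 11/8
val_6 [BBRRBR]  L=[0, 1, 5/4]  R=[11/8, 3/2, 2]  => 21/16
val_7 [BBRRBRB]  L=[0, 1, 5/4, 21/16]  R=[11/8, 3/2, 2]  => 43/32
val_8 [BBRRBRBB]  L=[0, 1, 5/4, 21/16, 43/32]  R=[11/8, 3/2, 2]  => 87/64
val_9 [BBRRBRBBR]  L=[0, 1, 5/4, 21/16, 43/32]  R=[87/64, 11/8, 3/2, 2]  => 173/128
val_10 [BBRRBRBBRR]  L=[0, 1, 5/4, 21/16, 43/32]  R=[173/128, 87/64, 11/8, 3/2, 2]  => 345/256
val_11 [BBRRBRBBRRB]  L=[0, 1, 5/4, 21/16, 43/32, 345/256]  R=[173/128, 87/64, 11/8, 3/2, 2]  => 691/512
val_12 [BBRRBRBBRRBR]  L=[0, 1, 5/4, 21/16, 43/32, 345/256]  R=[691/512, 173/128, 87/64, 11/8, 3/2, 2]  => 1381/1024
val_13 [BBRRBRBBRRBRB]  L=[0, 1, 5/4, 21/16, 43/32, 345/256, 1381/1024]  R=[691/512, 173/128, 87/64, 11/8, 3/2, 2]  => 2763/2048
val_14 [BBRRBRBBRRBRBB]  L=[0, 1, 5/4, 21/16, 43/32, 345/256, 1381/1024, 2763/2048]  R=[691/512, 173/128, 87/64, 11/8, 3/2, 2]  => 5527/4096
val_15 [BBRRBRBBRRBRBBB]  L=[0, 1, 5/4, 21/16, 43/32, 345/256, 1381/1024, 2763/2048, 5527/4096]  R=[691/512, 173/128, 87/64, 11/8, 3/2, 2]  => 11055/8192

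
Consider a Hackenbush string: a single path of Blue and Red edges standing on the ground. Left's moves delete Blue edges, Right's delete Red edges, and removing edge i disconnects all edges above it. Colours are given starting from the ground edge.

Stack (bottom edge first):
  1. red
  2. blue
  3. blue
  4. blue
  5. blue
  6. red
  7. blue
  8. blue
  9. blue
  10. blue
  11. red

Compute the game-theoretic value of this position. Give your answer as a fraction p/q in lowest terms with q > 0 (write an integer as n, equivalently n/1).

-67/1024

Build value(s[:k]) for k = 1..11, string s = red blue blue blue blue red blue blue blue blue red.
edge 1 of 11 (red): { (no moves) | 0 } gives -1
edge 2 of 11 (blue): { -1 | 0 } gives -1/2
edge 3 of 11 (blue): { -1 -1/2 | 0 } gives -1/4
edge 4 of 11 (blue): { -1 -1/2 -1/4 | 0 } gives -1/8
edge 5 of 11 (blue): { -1 -1/2 -1/4 -1/8 | 0 } gives -1/16
edge 6 of 11 (red): { -1 -1/2 -1/4 -1/8 | -1/16 0 } gives -3/32
edge 7 of 11 (blue): { -1 -1/2 -1/4 -1/8 -3/32 | -1/16 0 } gives -5/64
edge 8 of 11 (blue): { -1 -1/2 -1/4 -1/8 -3/32 -5/64 | -1/16 0 } gives -9/128
edge 9 of 11 (blue): { -1 -1/2 -1/4 -1/8 -3/32 -5/64 -9/128 | -1/16 0 } gives -17/256
edge 10 of 11 (blue): { -1 -1/2 -1/4 -1/8 -3/32 -5/64 -9/128 -17/256 | -1/16 0 } gives -33/512
edge 11 of 11 (red): { -1 -1/2 -1/4 -1/8 -3/32 -5/64 -9/128 -17/256 | -33/512 -1/16 0 } gives -67/1024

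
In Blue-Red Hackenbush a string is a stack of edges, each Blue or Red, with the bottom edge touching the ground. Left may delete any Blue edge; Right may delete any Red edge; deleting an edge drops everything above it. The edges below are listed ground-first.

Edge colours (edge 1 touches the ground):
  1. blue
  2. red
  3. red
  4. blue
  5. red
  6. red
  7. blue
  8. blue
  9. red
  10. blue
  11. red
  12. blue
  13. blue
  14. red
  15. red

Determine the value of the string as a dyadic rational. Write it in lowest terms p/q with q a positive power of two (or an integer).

edge 1 of 15 (blue): { 0 | ∅ } — 1
edge 2 of 15 (red): { 0 | 1 } — 1/2
edge 3 of 15 (red): { 0 | 1/2,1 } — 1/4
edge 4 of 15 (blue): { 0,1/4 | 1/2,1 } — 3/8
edge 5 of 15 (red): { 0,1/4 | 3/8,1/2,1 } — 5/16
edge 6 of 15 (red): { 0,1/4 | 5/16,3/8,1/2,1 } — 9/32
edge 7 of 15 (blue): { 0,1/4,9/32 | 5/16,3/8,1/2,1 } — 19/64
edge 8 of 15 (blue): { 0,1/4,9/32,19/64 | 5/16,3/8,1/2,1 } — 39/128
edge 9 of 15 (red): { 0,1/4,9/32,19/64 | 39/128,5/16,3/8,1/2,1 } — 77/256
edge 10 of 15 (blue): { 0,1/4,9/32,19/64,77/256 | 39/128,5/16,3/8,1/2,1 } — 155/512
edge 11 of 15 (red): { 0,1/4,9/32,19/64,77/256 | 155/512,39/128,5/16,3/8,1/2,1 } — 309/1024
edge 12 of 15 (blue): { 0,1/4,9/32,19/64,77/256,309/1024 | 155/512,39/128,5/16,3/8,1/2,1 } — 619/2048
edge 13 of 15 (blue): { 0,1/4,9/32,19/64,77/256,309/1024,619/2048 | 155/512,39/128,5/16,3/8,1/2,1 } — 1239/4096
edge 14 of 15 (red): { 0,1/4,9/32,19/64,77/256,309/1024,619/2048 | 1239/4096,155/512,39/128,5/16,3/8,1/2,1 } — 2477/8192
edge 15 of 15 (red): { 0,1/4,9/32,19/64,77/256,309/1024,619/2048 | 2477/8192,1239/4096,155/512,39/128,5/16,3/8,1/2,1 } — 4953/16384

4953/16384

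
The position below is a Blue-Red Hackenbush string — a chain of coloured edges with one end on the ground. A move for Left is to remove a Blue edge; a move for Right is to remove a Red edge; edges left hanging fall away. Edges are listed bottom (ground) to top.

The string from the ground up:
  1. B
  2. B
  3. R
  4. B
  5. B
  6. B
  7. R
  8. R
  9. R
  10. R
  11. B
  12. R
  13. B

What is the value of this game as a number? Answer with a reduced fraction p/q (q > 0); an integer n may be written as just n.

edge 1 of 13 (B): { 0 | (no moves) } → 1
edge 2 of 13 (B): { 0, 1 | (no moves) } → 2
edge 3 of 13 (R): { 0, 1 | 2 } → 3/2
edge 4 of 13 (B): { 0, 1, 3/2 | 2 } → 7/4
edge 5 of 13 (B): { 0, 1, 3/2, 7/4 | 2 } → 15/8
edge 6 of 13 (B): { 0, 1, 3/2, 7/4, 15/8 | 2 } → 31/16
edge 7 of 13 (R): { 0, 1, 3/2, 7/4, 15/8 | 31/16, 2 } → 61/32
edge 8 of 13 (R): { 0, 1, 3/2, 7/4, 15/8 | 61/32, 31/16, 2 } → 121/64
edge 9 of 13 (R): { 0, 1, 3/2, 7/4, 15/8 | 121/64, 61/32, 31/16, 2 } → 241/128
edge 10 of 13 (R): { 0, 1, 3/2, 7/4, 15/8 | 241/128, 121/64, 61/32, 31/16, 2 } → 481/256
edge 11 of 13 (B): { 0, 1, 3/2, 7/4, 15/8, 481/256 | 241/128, 121/64, 61/32, 31/16, 2 } → 963/512
edge 12 of 13 (R): { 0, 1, 3/2, 7/4, 15/8, 481/256 | 963/512, 241/128, 121/64, 61/32, 31/16, 2 } → 1925/1024
edge 13 of 13 (B): { 0, 1, 3/2, 7/4, 15/8, 481/256, 1925/1024 | 963/512, 241/128, 121/64, 61/32, 31/16, 2 } → 3851/2048

3851/2048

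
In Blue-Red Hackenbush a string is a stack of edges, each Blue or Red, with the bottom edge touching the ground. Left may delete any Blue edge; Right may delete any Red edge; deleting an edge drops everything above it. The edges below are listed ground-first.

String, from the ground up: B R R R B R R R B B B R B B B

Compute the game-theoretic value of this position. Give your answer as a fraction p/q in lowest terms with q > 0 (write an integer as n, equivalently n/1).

Prefix values for B R R R B R R R B B B R B B B via {L|R} + simplicity:
v(B) = { 0 | ∅ } gives 1
v(BR) = { 0 | 1 } gives 1/2
v(BRR) = { 0 | 1/2,1 } gives 1/4
v(BRRR) = { 0 | 1/4,1/2,1 } gives 1/8
v(BRRRB) = { 0,1/8 | 1/4,1/2,1 } gives 3/16
v(BRRRBR) = { 0,1/8 | 3/16,1/4,1/2,1 } gives 5/32
v(BRRRBRR) = { 0,1/8 | 5/32,3/16,1/4,1/2,1 } gives 9/64
v(BRRRBRRR) = { 0,1/8 | 9/64,5/32,3/16,1/4,1/2,1 } gives 17/128
v(BRRRBRRRB) = { 0,1/8,17/128 | 9/64,5/32,3/16,1/4,1/2,1 } gives 35/256
v(BRRRBRRRBB) = { 0,1/8,17/128,35/256 | 9/64,5/32,3/16,1/4,1/2,1 } gives 71/512
v(BRRRBRRRBBB) = { 0,1/8,17/128,35/256,71/512 | 9/64,5/32,3/16,1/4,1/2,1 } gives 143/1024
v(BRRRBRRRBBBR) = { 0,1/8,17/128,35/256,71/512 | 143/1024,9/64,5/32,3/16,1/4,1/2,1 } gives 285/2048
v(BRRRBRRRBBBRB) = { 0,1/8,17/128,35/256,71/512,285/2048 | 143/1024,9/64,5/32,3/16,1/4,1/2,1 } gives 571/4096
v(BRRRBRRRBBBRBB) = { 0,1/8,17/128,35/256,71/512,285/2048,571/4096 | 143/1024,9/64,5/32,3/16,1/4,1/2,1 } gives 1143/8192
v(BRRRBRRRBBBRBBB) = { 0,1/8,17/128,35/256,71/512,285/2048,571/4096,1143/8192 | 143/1024,9/64,5/32,3/16,1/4,1/2,1 } gives 2287/16384

2287/16384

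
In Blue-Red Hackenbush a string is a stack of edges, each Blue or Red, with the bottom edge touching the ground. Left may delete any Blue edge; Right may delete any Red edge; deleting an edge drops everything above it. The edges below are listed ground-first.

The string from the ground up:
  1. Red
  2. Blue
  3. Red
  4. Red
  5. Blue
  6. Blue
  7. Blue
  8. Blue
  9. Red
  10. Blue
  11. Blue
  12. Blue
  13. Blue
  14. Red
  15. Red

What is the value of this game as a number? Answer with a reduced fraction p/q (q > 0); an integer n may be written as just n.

step 1: add Red to get R; options L={ none } R={ 0 } → -1
step 2: add Blue to get RB; options L={ -1 } R={ 0 } → -1/2
step 3: add Red to get RBR; options L={ -1 } R={ -1/2, 0 } → -3/4
step 4: add Red to get RBRR; options L={ -1 } R={ -3/4, -1/2, 0 } → -7/8
step 5: add Blue to get RBRRB; options L={ -1, -7/8 } R={ -3/4, -1/2, 0 } → -13/16
step 6: add Blue to get RBRRBB; options L={ -1, -7/8, -13/16 } R={ -3/4, -1/2, 0 } → -25/32
step 7: add Blue to get RBRRBBB; options L={ -1, -7/8, -13/16, -25/32 } R={ -3/4, -1/2, 0 } → -49/64
step 8: add Blue to get RBRRBBBB; options L={ -1, -7/8, -13/16, -25/32, -49/64 } R={ -3/4, -1/2, 0 } → -97/128
step 9: add Red to get RBRRBBBBR; options L={ -1, -7/8, -13/16, -25/32, -49/64 } R={ -97/128, -3/4, -1/2, 0 } → -195/256
step 10: add Blue to get RBRRBBBBRB; options L={ -1, -7/8, -13/16, -25/32, -49/64, -195/256 } R={ -97/128, -3/4, -1/2, 0 } → -389/512
step 11: add Blue to get RBRRBBBBRBB; options L={ -1, -7/8, -13/16, -25/32, -49/64, -195/256, -389/512 } R={ -97/128, -3/4, -1/2, 0 } → -777/1024
step 12: add Blue to get RBRRBBBBRBBB; options L={ -1, -7/8, -13/16, -25/32, -49/64, -195/256, -389/512, -777/1024 } R={ -97/128, -3/4, -1/2, 0 } → -1553/2048
step 13: add Blue to get RBRRBBBBRBBBB; options L={ -1, -7/8, -13/16, -25/32, -49/64, -195/256, -389/512, -777/1024, -1553/2048 } R={ -97/128, -3/4, -1/2, 0 } → -3105/4096
step 14: add Red to get RBRRBBBBRBBBBR; options L={ -1, -7/8, -13/16, -25/32, -49/64, -195/256, -389/512, -777/1024, -1553/2048 } R={ -3105/4096, -97/128, -3/4, -1/2, 0 } → -6211/8192
step 15: add Red to get RBRRBBBBRBBBBRR; options L={ -1, -7/8, -13/16, -25/32, -49/64, -195/256, -389/512, -777/1024, -1553/2048 } R={ -6211/8192, -3105/4096, -97/128, -3/4, -1/2, 0 } → -12423/16384

-12423/16384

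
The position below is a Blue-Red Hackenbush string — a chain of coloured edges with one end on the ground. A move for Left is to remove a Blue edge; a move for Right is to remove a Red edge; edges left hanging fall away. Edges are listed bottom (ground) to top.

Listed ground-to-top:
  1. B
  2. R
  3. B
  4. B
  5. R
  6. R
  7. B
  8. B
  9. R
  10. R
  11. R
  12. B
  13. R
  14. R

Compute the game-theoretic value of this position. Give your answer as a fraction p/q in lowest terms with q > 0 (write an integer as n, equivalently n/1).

edge 1 of 14 (B): { 0 | (no moves) } gives 1
edge 2 of 14 (R): { 0 | 1 } gives 1/2
edge 3 of 14 (B): { 0, 1/2 | 1 } gives 3/4
edge 4 of 14 (B): { 0, 1/2, 3/4 | 1 } gives 7/8
edge 5 of 14 (R): { 0, 1/2, 3/4 | 7/8, 1 } gives 13/16
edge 6 of 14 (R): { 0, 1/2, 3/4 | 13/16, 7/8, 1 } gives 25/32
edge 7 of 14 (B): { 0, 1/2, 3/4, 25/32 | 13/16, 7/8, 1 } gives 51/64
edge 8 of 14 (B): { 0, 1/2, 3/4, 25/32, 51/64 | 13/16, 7/8, 1 } gives 103/128
edge 9 of 14 (R): { 0, 1/2, 3/4, 25/32, 51/64 | 103/128, 13/16, 7/8, 1 } gives 205/256
edge 10 of 14 (R): { 0, 1/2, 3/4, 25/32, 51/64 | 205/256, 103/128, 13/16, 7/8, 1 } gives 409/512
edge 11 of 14 (R): { 0, 1/2, 3/4, 25/32, 51/64 | 409/512, 205/256, 103/128, 13/16, 7/8, 1 } gives 817/1024
edge 12 of 14 (B): { 0, 1/2, 3/4, 25/32, 51/64, 817/1024 | 409/512, 205/256, 103/128, 13/16, 7/8, 1 } gives 1635/2048
edge 13 of 14 (R): { 0, 1/2, 3/4, 25/32, 51/64, 817/1024 | 1635/2048, 409/512, 205/256, 103/128, 13/16, 7/8, 1 } gives 3269/4096
edge 14 of 14 (R): { 0, 1/2, 3/4, 25/32, 51/64, 817/1024 | 3269/4096, 1635/2048, 409/512, 205/256, 103/128, 13/16, 7/8, 1 } gives 6537/8192

6537/8192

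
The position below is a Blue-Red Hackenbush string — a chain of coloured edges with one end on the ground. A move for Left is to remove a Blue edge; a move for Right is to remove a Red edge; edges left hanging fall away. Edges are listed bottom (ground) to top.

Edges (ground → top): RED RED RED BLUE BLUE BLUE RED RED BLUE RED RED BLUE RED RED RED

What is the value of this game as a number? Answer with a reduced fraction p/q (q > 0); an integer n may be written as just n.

-9071/4096

Prefix values for RED RED RED BLUE BLUE BLUE RED RED BLUE RED RED BLUE RED RED RED via {L|R} + simplicity:
G_1 [R]  L=[∅]  R=[0]  = -1
G_2 [RR]  L=[∅]  R=[-1; 0]  = -2
G_3 [RRR]  L=[∅]  R=[-2; -1; 0]  = -3
G_4 [RRRB]  L=[-3]  R=[-2; -1; 0]  = -5/2
G_5 [RRRBB]  L=[-3; -5/2]  R=[-2; -1; 0]  = -9/4
G_6 [RRRBBB]  L=[-3; -5/2; -9/4]  R=[-2; -1; 0]  = -17/8
G_7 [RRRBBBR]  L=[-3; -5/2; -9/4]  R=[-17/8; -2; -1; 0]  = -35/16
G_8 [RRRBBBRR]  L=[-3; -5/2; -9/4]  R=[-35/16; -17/8; -2; -1; 0]  = -71/32
G_9 [RRRBBBRRB]  L=[-3; -5/2; -9/4; -71/32]  R=[-35/16; -17/8; -2; -1; 0]  = -141/64
G_10 [RRRBBBRRBR]  L=[-3; -5/2; -9/4; -71/32]  R=[-141/64; -35/16; -17/8; -2; -1; 0]  = -283/128
G_11 [RRRBBBRRBRR]  L=[-3; -5/2; -9/4; -71/32]  R=[-283/128; -141/64; -35/16; -17/8; -2; -1; 0]  = -567/256
G_12 [RRRBBBRRBRRB]  L=[-3; -5/2; -9/4; -71/32; -567/256]  R=[-283/128; -141/64; -35/16; -17/8; -2; -1; 0]  = -1133/512
G_13 [RRRBBBRRBRRBR]  L=[-3; -5/2; -9/4; -71/32; -567/256]  R=[-1133/512; -283/128; -141/64; -35/16; -17/8; -2; -1; 0]  = -2267/1024
G_14 [RRRBBBRRBRRBRR]  L=[-3; -5/2; -9/4; -71/32; -567/256]  R=[-2267/1024; -1133/512; -283/128; -141/64; -35/16; -17/8; -2; -1; 0]  = -4535/2048
G_15 [RRRBBBRRBRRBRRR]  L=[-3; -5/2; -9/4; -71/32; -567/256]  R=[-4535/2048; -2267/1024; -1133/512; -283/128; -141/64; -35/16; -17/8; -2; -1; 0]  = -9071/4096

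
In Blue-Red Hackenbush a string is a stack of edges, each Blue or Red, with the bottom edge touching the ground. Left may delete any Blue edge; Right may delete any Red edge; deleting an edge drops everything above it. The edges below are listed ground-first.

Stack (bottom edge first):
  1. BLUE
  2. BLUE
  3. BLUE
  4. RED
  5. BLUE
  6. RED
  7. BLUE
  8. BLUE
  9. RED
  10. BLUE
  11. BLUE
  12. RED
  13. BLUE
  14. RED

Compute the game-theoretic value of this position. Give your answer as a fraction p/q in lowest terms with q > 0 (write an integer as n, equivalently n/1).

5557/2048

Build val(s[:k]) for k = 1..14, string s = BLUE BLUE BLUE RED BLUE RED BLUE BLUE RED BLUE BLUE RED BLUE RED.
1 of 14 · B · max L 0 · min R +∞ -> 1
2 of 14 · BB · max L 1 · min R +∞ -> 2
3 of 14 · BBB · max L 2 · min R +∞ -> 3
4 of 14 · BBBR · max L 2 · min R 3 -> 5/2
5 of 14 · BBBRB · max L 5/2 · min R 3 -> 11/4
6 of 14 · BBBRBR · max L 5/2 · min R 11/4 -> 21/8
7 of 14 · BBBRBRB · max L 21/8 · min R 11/4 -> 43/16
8 of 14 · BBBRBRBB · max L 43/16 · min R 11/4 -> 87/32
9 of 14 · BBBRBRBBR · max L 43/16 · min R 87/32 -> 173/64
10 of 14 · BBBRBRBBRB · max L 173/64 · min R 87/32 -> 347/128
11 of 14 · BBBRBRBBRBB · max L 347/128 · min R 87/32 -> 695/256
12 of 14 · BBBRBRBBRBBR · max L 347/128 · min R 695/256 -> 1389/512
13 of 14 · BBBRBRBBRBBRB · max L 1389/512 · min R 695/256 -> 2779/1024
14 of 14 · BBBRBRBBRBBRBR · max L 1389/512 · min R 2779/1024 -> 5557/2048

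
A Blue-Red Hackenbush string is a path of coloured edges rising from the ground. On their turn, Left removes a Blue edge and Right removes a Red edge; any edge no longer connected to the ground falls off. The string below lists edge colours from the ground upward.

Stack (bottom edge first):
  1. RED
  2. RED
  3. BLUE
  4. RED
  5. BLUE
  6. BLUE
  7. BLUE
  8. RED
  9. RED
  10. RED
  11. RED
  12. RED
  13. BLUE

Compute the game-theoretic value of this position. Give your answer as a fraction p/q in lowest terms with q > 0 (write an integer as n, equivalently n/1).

Recurse on prefixes of the 13-edge string RED RED BLUE RED BLUE BLUE BLUE RED RED RED RED RED BLUE:
edge 1 of 13 (RED): {  | 0 } — -1
edge 2 of 13 (RED): {  | -1, 0 } — -2
edge 3 of 13 (BLUE): { -2 | -1, 0 } — -3/2
edge 4 of 13 (RED): { -2 | -3/2, -1, 0 } — -7/4
edge 5 of 13 (BLUE): { -2, -7/4 | -3/2, -1, 0 } — -13/8
edge 6 of 13 (BLUE): { -2, -7/4, -13/8 | -3/2, -1, 0 } — -25/16
edge 7 of 13 (BLUE): { -2, -7/4, -13/8, -25/16 | -3/2, -1, 0 } — -49/32
edge 8 of 13 (RED): { -2, -7/4, -13/8, -25/16 | -49/32, -3/2, -1, 0 } — -99/64
edge 9 of 13 (RED): { -2, -7/4, -13/8, -25/16 | -99/64, -49/32, -3/2, -1, 0 } — -199/128
edge 10 of 13 (RED): { -2, -7/4, -13/8, -25/16 | -199/128, -99/64, -49/32, -3/2, -1, 0 } — -399/256
edge 11 of 13 (RED): { -2, -7/4, -13/8, -25/16 | -399/256, -199/128, -99/64, -49/32, -3/2, -1, 0 } — -799/512
edge 12 of 13 (RED): { -2, -7/4, -13/8, -25/16 | -799/512, -399/256, -199/128, -99/64, -49/32, -3/2, -1, 0 } — -1599/1024
edge 13 of 13 (BLUE): { -2, -7/4, -13/8, -25/16, -1599/1024 | -799/512, -399/256, -199/128, -99/64, -49/32, -3/2, -1, 0 } — -3197/2048

-3197/2048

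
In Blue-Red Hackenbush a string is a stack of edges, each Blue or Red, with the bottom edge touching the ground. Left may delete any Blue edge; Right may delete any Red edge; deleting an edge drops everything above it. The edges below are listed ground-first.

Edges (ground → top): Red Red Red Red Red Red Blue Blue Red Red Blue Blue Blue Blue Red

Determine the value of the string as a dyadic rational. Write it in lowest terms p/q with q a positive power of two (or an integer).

edge 1 of 15 (Red): { — | 0 } so -1
edge 2 of 15 (Red): { — | -1,0 } so -2
edge 3 of 15 (Red): { — | -2,-1,0 } so -3
edge 4 of 15 (Red): { — | -3,-2,-1,0 } so -4
edge 5 of 15 (Red): { — | -4,-3,-2,-1,0 } so -5
edge 6 of 15 (Red): { — | -5,-4,-3,-2,-1,0 } so -6
edge 7 of 15 (Blue): { -6 | -5,-4,-3,-2,-1,0 } so -11/2
edge 8 of 15 (Blue): { -6,-11/2 | -5,-4,-3,-2,-1,0 } so -21/4
edge 9 of 15 (Red): { -6,-11/2 | -21/4,-5,-4,-3,-2,-1,0 } so -43/8
edge 10 of 15 (Red): { -6,-11/2 | -43/8,-21/4,-5,-4,-3,-2,-1,0 } so -87/16
edge 11 of 15 (Blue): { -6,-11/2,-87/16 | -43/8,-21/4,-5,-4,-3,-2,-1,0 } so -173/32
edge 12 of 15 (Blue): { -6,-11/2,-87/16,-173/32 | -43/8,-21/4,-5,-4,-3,-2,-1,0 } so -345/64
edge 13 of 15 (Blue): { -6,-11/2,-87/16,-173/32,-345/64 | -43/8,-21/4,-5,-4,-3,-2,-1,0 } so -689/128
edge 14 of 15 (Blue): { -6,-11/2,-87/16,-173/32,-345/64,-689/128 | -43/8,-21/4,-5,-4,-3,-2,-1,0 } so -1377/256
edge 15 of 15 (Red): { -6,-11/2,-87/16,-173/32,-345/64,-689/128 | -1377/256,-43/8,-21/4,-5,-4,-3,-2,-1,0 } so -2755/512

-2755/512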